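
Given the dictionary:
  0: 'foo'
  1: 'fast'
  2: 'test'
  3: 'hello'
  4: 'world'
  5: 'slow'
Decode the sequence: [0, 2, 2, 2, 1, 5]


Look up each index in the dictionary:
  0 -> 'foo'
  2 -> 'test'
  2 -> 'test'
  2 -> 'test'
  1 -> 'fast'
  5 -> 'slow'

Decoded: "foo test test test fast slow"


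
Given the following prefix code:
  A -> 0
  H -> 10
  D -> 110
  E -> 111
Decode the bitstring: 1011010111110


Decoding step by step:
Bits 10 -> H
Bits 110 -> D
Bits 10 -> H
Bits 111 -> E
Bits 110 -> D


Decoded message: HDHED


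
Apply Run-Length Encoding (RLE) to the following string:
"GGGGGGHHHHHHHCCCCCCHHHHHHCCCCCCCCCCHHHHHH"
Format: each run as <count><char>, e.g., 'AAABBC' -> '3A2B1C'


Scanning runs left to right:
  i=0: run of 'G' x 6 -> '6G'
  i=6: run of 'H' x 7 -> '7H'
  i=13: run of 'C' x 6 -> '6C'
  i=19: run of 'H' x 6 -> '6H'
  i=25: run of 'C' x 10 -> '10C'
  i=35: run of 'H' x 6 -> '6H'

RLE = 6G7H6C6H10C6H


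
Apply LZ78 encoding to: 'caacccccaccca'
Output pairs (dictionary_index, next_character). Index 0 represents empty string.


LZ78 encoding steps:
Dictionary: {0: ''}
Step 1: w='' (idx 0), next='c' -> output (0, 'c'), add 'c' as idx 1
Step 2: w='' (idx 0), next='a' -> output (0, 'a'), add 'a' as idx 2
Step 3: w='a' (idx 2), next='c' -> output (2, 'c'), add 'ac' as idx 3
Step 4: w='c' (idx 1), next='c' -> output (1, 'c'), add 'cc' as idx 4
Step 5: w='cc' (idx 4), next='a' -> output (4, 'a'), add 'cca' as idx 5
Step 6: w='cc' (idx 4), next='c' -> output (4, 'c'), add 'ccc' as idx 6
Step 7: w='a' (idx 2), end of input -> output (2, '')


Encoded: [(0, 'c'), (0, 'a'), (2, 'c'), (1, 'c'), (4, 'a'), (4, 'c'), (2, '')]


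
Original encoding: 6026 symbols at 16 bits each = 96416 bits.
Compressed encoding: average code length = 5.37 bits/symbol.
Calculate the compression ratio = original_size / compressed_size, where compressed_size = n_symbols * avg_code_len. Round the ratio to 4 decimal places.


original_size = n_symbols * orig_bits = 6026 * 16 = 96416 bits
compressed_size = n_symbols * avg_code_len = 6026 * 5.37 = 32359.62 bits
ratio = original_size / compressed_size = 96416 / 32359.62 = 2.9795

Compression ratio = 2.9795


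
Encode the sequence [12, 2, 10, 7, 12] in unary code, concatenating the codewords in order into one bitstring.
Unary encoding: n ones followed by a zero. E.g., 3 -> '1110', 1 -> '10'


Encode each number as n ones followed by a terminating 0:
  12 -> 1111111111110 (13 bits)
  2 -> 110 (3 bits)
  10 -> 11111111110 (11 bits)
  7 -> 11111110 (8 bits)
  12 -> 1111111111110 (13 bits)
Total length = 13 + 3 + 11 + 8 + 13 = 48 bits.

Unary([12, 2, 10, 7, 12]) = 111111111111011011111111110111111101111111111110 (48 bits)


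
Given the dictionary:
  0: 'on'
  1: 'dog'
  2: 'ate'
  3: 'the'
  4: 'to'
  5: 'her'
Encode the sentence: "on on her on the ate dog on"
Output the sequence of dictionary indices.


Look up each word in the dictionary:
  'on' -> 0
  'on' -> 0
  'her' -> 5
  'on' -> 0
  'the' -> 3
  'ate' -> 2
  'dog' -> 1
  'on' -> 0

Encoded: [0, 0, 5, 0, 3, 2, 1, 0]


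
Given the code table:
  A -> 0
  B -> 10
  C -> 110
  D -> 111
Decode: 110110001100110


Decoding:
110 -> C
110 -> C
0 -> A
0 -> A
110 -> C
0 -> A
110 -> C


Result: CCAACAC


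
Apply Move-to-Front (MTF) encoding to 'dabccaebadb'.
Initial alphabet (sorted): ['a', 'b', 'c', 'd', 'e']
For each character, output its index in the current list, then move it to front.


MTF encoding:
'd': index 3 in ['a', 'b', 'c', 'd', 'e'] -> ['d', 'a', 'b', 'c', 'e']
'a': index 1 in ['d', 'a', 'b', 'c', 'e'] -> ['a', 'd', 'b', 'c', 'e']
'b': index 2 in ['a', 'd', 'b', 'c', 'e'] -> ['b', 'a', 'd', 'c', 'e']
'c': index 3 in ['b', 'a', 'd', 'c', 'e'] -> ['c', 'b', 'a', 'd', 'e']
'c': index 0 in ['c', 'b', 'a', 'd', 'e'] -> ['c', 'b', 'a', 'd', 'e']
'a': index 2 in ['c', 'b', 'a', 'd', 'e'] -> ['a', 'c', 'b', 'd', 'e']
'e': index 4 in ['a', 'c', 'b', 'd', 'e'] -> ['e', 'a', 'c', 'b', 'd']
'b': index 3 in ['e', 'a', 'c', 'b', 'd'] -> ['b', 'e', 'a', 'c', 'd']
'a': index 2 in ['b', 'e', 'a', 'c', 'd'] -> ['a', 'b', 'e', 'c', 'd']
'd': index 4 in ['a', 'b', 'e', 'c', 'd'] -> ['d', 'a', 'b', 'e', 'c']
'b': index 2 in ['d', 'a', 'b', 'e', 'c'] -> ['b', 'd', 'a', 'e', 'c']


Output: [3, 1, 2, 3, 0, 2, 4, 3, 2, 4, 2]


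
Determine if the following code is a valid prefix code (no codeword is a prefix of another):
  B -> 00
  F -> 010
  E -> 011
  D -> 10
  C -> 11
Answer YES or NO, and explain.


Checking each pair (does one codeword prefix another?):
  B='00' vs F='010': no prefix
  B='00' vs E='011': no prefix
  B='00' vs D='10': no prefix
  B='00' vs C='11': no prefix
  F='010' vs B='00': no prefix
  F='010' vs E='011': no prefix
  F='010' vs D='10': no prefix
  F='010' vs C='11': no prefix
  E='011' vs B='00': no prefix
  E='011' vs F='010': no prefix
  E='011' vs D='10': no prefix
  E='011' vs C='11': no prefix
  D='10' vs B='00': no prefix
  D='10' vs F='010': no prefix
  D='10' vs E='011': no prefix
  D='10' vs C='11': no prefix
  C='11' vs B='00': no prefix
  C='11' vs F='010': no prefix
  C='11' vs E='011': no prefix
  C='11' vs D='10': no prefix
No violation found over all pairs.

YES -- this is a valid prefix code. No codeword is a prefix of any other codeword.


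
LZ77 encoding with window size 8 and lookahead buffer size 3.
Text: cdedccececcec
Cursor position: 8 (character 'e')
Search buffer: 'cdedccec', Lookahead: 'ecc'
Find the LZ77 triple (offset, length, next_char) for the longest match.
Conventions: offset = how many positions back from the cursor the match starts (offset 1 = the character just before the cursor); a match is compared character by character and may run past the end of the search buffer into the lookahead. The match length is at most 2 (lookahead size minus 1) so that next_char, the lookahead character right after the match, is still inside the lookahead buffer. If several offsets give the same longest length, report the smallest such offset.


Try each offset into the search buffer:
  offset=1 (pos 7, char 'c'): match length 0
  offset=2 (pos 6, char 'e'): match length 2
  offset=3 (pos 5, char 'c'): match length 0
  offset=4 (pos 4, char 'c'): match length 0
  offset=5 (pos 3, char 'd'): match length 0
  offset=6 (pos 2, char 'e'): match length 1
  offset=7 (pos 1, char 'd'): match length 0
  offset=8 (pos 0, char 'c'): match length 0
Longest match has length 2 at offset 2.
next_char = character at position 8 + 2 = 10 -> 'c'

Best match: offset=2, length=2 (matching 'ec' starting at position 6)
LZ77 triple: (2, 2, 'c')


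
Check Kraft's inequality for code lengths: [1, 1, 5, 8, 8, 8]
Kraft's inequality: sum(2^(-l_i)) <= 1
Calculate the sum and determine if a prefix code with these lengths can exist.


Sum = 2^(-1) + 2^(-1) + 2^(-5) + 2^(-8) + 2^(-8) + 2^(-8)
    = 0.5 + 0.5 + 0.03125 + 0.00390625 + 0.00390625 + 0.00390625
    = 267/256 = 1.04296875
Since 1.04296875 > 1, Kraft's inequality is NOT satisfied.
A prefix code with these lengths CANNOT exist.

Kraft sum = 1.04296875. Not satisfied.


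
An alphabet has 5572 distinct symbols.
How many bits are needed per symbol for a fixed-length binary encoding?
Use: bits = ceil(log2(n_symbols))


log2(5572) = 12.444
Bracket: 2^12 = 4096 < 5572 <= 2^13 = 8192
So ceil(log2(5572)) = 13

bits = ceil(log2(5572)) = ceil(12.444) = 13 bits


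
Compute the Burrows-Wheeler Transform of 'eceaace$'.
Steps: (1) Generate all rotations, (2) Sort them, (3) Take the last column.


Rotations (sorted):
  0: $eceaace -> last char: e
  1: aace$ece -> last char: e
  2: ace$ecea -> last char: a
  3: ce$eceaa -> last char: a
  4: ceaace$e -> last char: e
  5: e$eceaac -> last char: c
  6: eaace$ec -> last char: c
  7: eceaace$ -> last char: $


BWT = eeaaecc$


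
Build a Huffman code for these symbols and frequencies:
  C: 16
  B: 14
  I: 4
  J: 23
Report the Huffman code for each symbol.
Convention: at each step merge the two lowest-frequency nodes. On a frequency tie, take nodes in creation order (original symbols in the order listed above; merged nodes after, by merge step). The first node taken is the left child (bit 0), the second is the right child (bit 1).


Huffman tree construction:
Step 1: Merge I(4) + B(14) = 18
Step 2: Merge C(16) + (I+B)(18) = 34
Step 3: Merge J(23) + (C+(I+B))(34) = 57
Read each symbol's code off the tree from the root (left child = 0, right child = 1).

Codes:
  C: 10 (length 2)
  B: 111 (length 3)
  I: 110 (length 3)
  J: 0 (length 1)
Average code length: 109/57 = 1.9123 bits/symbol


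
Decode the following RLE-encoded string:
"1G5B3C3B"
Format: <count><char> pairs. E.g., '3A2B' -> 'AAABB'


Expanding each <count><char> pair:
  1G -> 'G'
  5B -> 'BBBBB'
  3C -> 'CCC'
  3B -> 'BBB'

Decoded = GBBBBBCCCBBB


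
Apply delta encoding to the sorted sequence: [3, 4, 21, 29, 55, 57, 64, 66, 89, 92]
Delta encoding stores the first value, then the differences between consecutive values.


First value: 3
Deltas:
  4 - 3 = 1
  21 - 4 = 17
  29 - 21 = 8
  55 - 29 = 26
  57 - 55 = 2
  64 - 57 = 7
  66 - 64 = 2
  89 - 66 = 23
  92 - 89 = 3


Delta encoded: [3, 1, 17, 8, 26, 2, 7, 2, 23, 3]


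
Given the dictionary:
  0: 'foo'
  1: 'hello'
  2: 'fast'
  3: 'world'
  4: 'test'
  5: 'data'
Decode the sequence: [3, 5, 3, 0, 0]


Look up each index in the dictionary:
  3 -> 'world'
  5 -> 'data'
  3 -> 'world'
  0 -> 'foo'
  0 -> 'foo'

Decoded: "world data world foo foo"


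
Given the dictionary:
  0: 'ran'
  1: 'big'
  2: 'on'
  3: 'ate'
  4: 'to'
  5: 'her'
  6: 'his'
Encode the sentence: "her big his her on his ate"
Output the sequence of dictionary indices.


Look up each word in the dictionary:
  'her' -> 5
  'big' -> 1
  'his' -> 6
  'her' -> 5
  'on' -> 2
  'his' -> 6
  'ate' -> 3

Encoded: [5, 1, 6, 5, 2, 6, 3]


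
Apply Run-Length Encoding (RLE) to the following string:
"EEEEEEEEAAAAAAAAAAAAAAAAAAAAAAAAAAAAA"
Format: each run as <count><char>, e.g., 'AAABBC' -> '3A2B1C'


Scanning runs left to right:
  i=0: run of 'E' x 8 -> '8E'
  i=8: run of 'A' x 29 -> '29A'

RLE = 8E29A


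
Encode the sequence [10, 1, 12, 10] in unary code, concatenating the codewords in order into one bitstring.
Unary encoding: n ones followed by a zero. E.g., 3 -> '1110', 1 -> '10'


Encode each number as n ones followed by a terminating 0:
  10 -> 11111111110 (11 bits)
  1 -> 10 (2 bits)
  12 -> 1111111111110 (13 bits)
  10 -> 11111111110 (11 bits)
Total length = 11 + 2 + 13 + 11 = 37 bits.

Unary([10, 1, 12, 10]) = 1111111111010111111111111011111111110 (37 bits)


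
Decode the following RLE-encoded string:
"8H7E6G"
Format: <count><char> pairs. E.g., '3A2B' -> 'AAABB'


Expanding each <count><char> pair:
  8H -> 'HHHHHHHH'
  7E -> 'EEEEEEE'
  6G -> 'GGGGGG'

Decoded = HHHHHHHHEEEEEEEGGGGGG


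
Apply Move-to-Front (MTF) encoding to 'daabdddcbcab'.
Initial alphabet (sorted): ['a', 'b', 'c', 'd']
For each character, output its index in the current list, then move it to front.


MTF encoding:
'd': index 3 in ['a', 'b', 'c', 'd'] -> ['d', 'a', 'b', 'c']
'a': index 1 in ['d', 'a', 'b', 'c'] -> ['a', 'd', 'b', 'c']
'a': index 0 in ['a', 'd', 'b', 'c'] -> ['a', 'd', 'b', 'c']
'b': index 2 in ['a', 'd', 'b', 'c'] -> ['b', 'a', 'd', 'c']
'd': index 2 in ['b', 'a', 'd', 'c'] -> ['d', 'b', 'a', 'c']
'd': index 0 in ['d', 'b', 'a', 'c'] -> ['d', 'b', 'a', 'c']
'd': index 0 in ['d', 'b', 'a', 'c'] -> ['d', 'b', 'a', 'c']
'c': index 3 in ['d', 'b', 'a', 'c'] -> ['c', 'd', 'b', 'a']
'b': index 2 in ['c', 'd', 'b', 'a'] -> ['b', 'c', 'd', 'a']
'c': index 1 in ['b', 'c', 'd', 'a'] -> ['c', 'b', 'd', 'a']
'a': index 3 in ['c', 'b', 'd', 'a'] -> ['a', 'c', 'b', 'd']
'b': index 2 in ['a', 'c', 'b', 'd'] -> ['b', 'a', 'c', 'd']


Output: [3, 1, 0, 2, 2, 0, 0, 3, 2, 1, 3, 2]


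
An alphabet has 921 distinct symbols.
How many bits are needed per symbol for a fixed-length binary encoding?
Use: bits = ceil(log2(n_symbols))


log2(921) = 9.8471
Bracket: 2^9 = 512 < 921 <= 2^10 = 1024
So ceil(log2(921)) = 10

bits = ceil(log2(921)) = ceil(9.8471) = 10 bits


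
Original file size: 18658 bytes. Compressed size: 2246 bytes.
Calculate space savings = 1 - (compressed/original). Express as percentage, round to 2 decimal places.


ratio = compressed/original = 2246/18658 = 0.120377
savings = 1 - ratio = 1 - 0.120377 = 0.879623
as a percentage: 0.879623 * 100 = 87.96%

Space savings = 1 - 2246/18658 = 87.96%


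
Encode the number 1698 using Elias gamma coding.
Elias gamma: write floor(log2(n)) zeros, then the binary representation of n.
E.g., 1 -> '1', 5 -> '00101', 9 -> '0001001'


num_bits = floor(log2(1698)) + 1 = 11
leading_zeros = num_bits - 1 = 10
binary(1698) = 11010100010

Elias gamma(1698) = '0000000000' + '11010100010' = 000000000011010100010 (21 bits)


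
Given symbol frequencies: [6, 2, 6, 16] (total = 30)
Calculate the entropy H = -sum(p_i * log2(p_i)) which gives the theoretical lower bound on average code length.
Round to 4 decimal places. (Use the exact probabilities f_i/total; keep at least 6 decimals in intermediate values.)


Per-symbol terms -p_i * log2(p_i) with p_i = f_i/30:
  p = 6/30 = 0.200000: log2(p) = -2.321928, -p*log2(p) = 0.464386
  p = 2/30 = 0.066667: log2(p) = -3.906891, -p*log2(p) = 0.260459
  p = 6/30 = 0.200000: log2(p) = -2.321928, -p*log2(p) = 0.464386
  p = 16/30 = 0.533333: log2(p) = -0.906891, -p*log2(p) = 0.483675
H = 0.464386 + 0.260459 + 0.464386 + 0.483675 = 1.672906

H = 1.6729 bits/symbol


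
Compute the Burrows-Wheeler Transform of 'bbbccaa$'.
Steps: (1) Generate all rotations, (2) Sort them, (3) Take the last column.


Rotations (sorted):
  0: $bbbccaa -> last char: a
  1: a$bbbcca -> last char: a
  2: aa$bbbcc -> last char: c
  3: bbbccaa$ -> last char: $
  4: bbccaa$b -> last char: b
  5: bccaa$bb -> last char: b
  6: caa$bbbc -> last char: c
  7: ccaa$bbb -> last char: b


BWT = aac$bbcb


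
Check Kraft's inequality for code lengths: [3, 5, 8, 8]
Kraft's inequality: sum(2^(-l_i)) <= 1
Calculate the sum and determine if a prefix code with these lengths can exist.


Sum = 2^(-3) + 2^(-5) + 2^(-8) + 2^(-8)
    = 0.125 + 0.03125 + 0.00390625 + 0.00390625
    = 42/256 = 0.1640625
Since 0.1640625 <= 1, Kraft's inequality IS satisfied.
A prefix code with these lengths CAN exist.

Kraft sum = 0.1640625. Satisfied.


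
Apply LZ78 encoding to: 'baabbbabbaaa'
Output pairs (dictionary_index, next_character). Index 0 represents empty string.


LZ78 encoding steps:
Dictionary: {0: ''}
Step 1: w='' (idx 0), next='b' -> output (0, 'b'), add 'b' as idx 1
Step 2: w='' (idx 0), next='a' -> output (0, 'a'), add 'a' as idx 2
Step 3: w='a' (idx 2), next='b' -> output (2, 'b'), add 'ab' as idx 3
Step 4: w='b' (idx 1), next='b' -> output (1, 'b'), add 'bb' as idx 4
Step 5: w='ab' (idx 3), next='b' -> output (3, 'b'), add 'abb' as idx 5
Step 6: w='a' (idx 2), next='a' -> output (2, 'a'), add 'aa' as idx 6
Step 7: w='a' (idx 2), end of input -> output (2, '')


Encoded: [(0, 'b'), (0, 'a'), (2, 'b'), (1, 'b'), (3, 'b'), (2, 'a'), (2, '')]


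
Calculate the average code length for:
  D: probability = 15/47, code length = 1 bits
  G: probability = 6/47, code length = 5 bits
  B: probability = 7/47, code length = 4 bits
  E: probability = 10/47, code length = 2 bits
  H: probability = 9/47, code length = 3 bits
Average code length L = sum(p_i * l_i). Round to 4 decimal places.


Weighted contributions p_i * l_i:
  D: (15/47) * 1 = 15/47
  G: (6/47) * 5 = 30/47
  B: (7/47) * 4 = 28/47
  E: (10/47) * 2 = 20/47
  H: (9/47) * 3 = 27/47
Sum = (15 + 30 + 28 + 20 + 27)/47 = 120/47

L = 120/47 = 2.5532 bits/symbol


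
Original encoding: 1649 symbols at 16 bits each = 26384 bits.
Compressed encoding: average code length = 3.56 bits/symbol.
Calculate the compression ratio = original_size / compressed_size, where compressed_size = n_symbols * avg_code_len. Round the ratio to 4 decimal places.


original_size = n_symbols * orig_bits = 1649 * 16 = 26384 bits
compressed_size = n_symbols * avg_code_len = 1649 * 3.56 = 5870.44 bits
ratio = original_size / compressed_size = 26384 / 5870.44 = 4.4944

Compression ratio = 4.4944


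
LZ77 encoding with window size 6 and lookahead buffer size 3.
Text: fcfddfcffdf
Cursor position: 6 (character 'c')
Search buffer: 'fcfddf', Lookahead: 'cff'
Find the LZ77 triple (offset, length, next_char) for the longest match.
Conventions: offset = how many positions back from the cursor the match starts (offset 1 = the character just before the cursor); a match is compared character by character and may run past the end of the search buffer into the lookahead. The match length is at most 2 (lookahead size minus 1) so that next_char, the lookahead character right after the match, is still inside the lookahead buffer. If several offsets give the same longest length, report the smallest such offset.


Try each offset into the search buffer:
  offset=1 (pos 5, char 'f'): match length 0
  offset=2 (pos 4, char 'd'): match length 0
  offset=3 (pos 3, char 'd'): match length 0
  offset=4 (pos 2, char 'f'): match length 0
  offset=5 (pos 1, char 'c'): match length 2
  offset=6 (pos 0, char 'f'): match length 0
Longest match has length 2 at offset 5.
next_char = character at position 6 + 2 = 8 -> 'f'

Best match: offset=5, length=2 (matching 'cf' starting at position 1)
LZ77 triple: (5, 2, 'f')


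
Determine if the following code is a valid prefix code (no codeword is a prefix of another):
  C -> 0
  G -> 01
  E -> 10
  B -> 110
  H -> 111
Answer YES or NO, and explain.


Checking each pair (does one codeword prefix another?):
  C='0' vs G='01': prefix -- VIOLATION

NO -- this is NOT a valid prefix code. C (0) is a prefix of G (01).


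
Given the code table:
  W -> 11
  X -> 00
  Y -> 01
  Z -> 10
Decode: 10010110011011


Decoding:
10 -> Z
01 -> Y
01 -> Y
10 -> Z
01 -> Y
10 -> Z
11 -> W


Result: ZYYZYZW


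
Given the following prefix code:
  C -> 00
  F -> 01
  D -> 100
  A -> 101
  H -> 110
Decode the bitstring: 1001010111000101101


Decoding step by step:
Bits 100 -> D
Bits 101 -> A
Bits 01 -> F
Bits 110 -> H
Bits 00 -> C
Bits 101 -> A
Bits 101 -> A


Decoded message: DAFHCAA


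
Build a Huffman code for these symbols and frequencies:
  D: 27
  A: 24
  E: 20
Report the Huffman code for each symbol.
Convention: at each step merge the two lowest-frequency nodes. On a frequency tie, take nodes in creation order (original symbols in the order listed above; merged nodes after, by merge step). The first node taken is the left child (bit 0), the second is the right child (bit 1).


Huffman tree construction:
Step 1: Merge E(20) + A(24) = 44
Step 2: Merge D(27) + (E+A)(44) = 71
Read each symbol's code off the tree from the root (left child = 0, right child = 1).

Codes:
  D: 0 (length 1)
  A: 11 (length 2)
  E: 10 (length 2)
Average code length: 115/71 = 1.6197 bits/symbol


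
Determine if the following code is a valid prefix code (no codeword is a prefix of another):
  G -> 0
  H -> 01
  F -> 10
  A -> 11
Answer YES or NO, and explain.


Checking each pair (does one codeword prefix another?):
  G='0' vs H='01': prefix -- VIOLATION

NO -- this is NOT a valid prefix code. G (0) is a prefix of H (01).


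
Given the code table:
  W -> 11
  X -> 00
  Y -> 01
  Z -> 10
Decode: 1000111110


Decoding:
10 -> Z
00 -> X
11 -> W
11 -> W
10 -> Z


Result: ZXWWZ


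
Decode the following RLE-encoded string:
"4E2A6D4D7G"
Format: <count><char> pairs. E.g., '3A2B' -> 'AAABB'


Expanding each <count><char> pair:
  4E -> 'EEEE'
  2A -> 'AA'
  6D -> 'DDDDDD'
  4D -> 'DDDD'
  7G -> 'GGGGGGG'

Decoded = EEEEAADDDDDDDDDDGGGGGGG


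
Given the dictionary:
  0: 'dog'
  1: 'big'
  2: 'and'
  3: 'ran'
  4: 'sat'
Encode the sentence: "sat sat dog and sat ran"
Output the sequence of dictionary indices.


Look up each word in the dictionary:
  'sat' -> 4
  'sat' -> 4
  'dog' -> 0
  'and' -> 2
  'sat' -> 4
  'ran' -> 3

Encoded: [4, 4, 0, 2, 4, 3]


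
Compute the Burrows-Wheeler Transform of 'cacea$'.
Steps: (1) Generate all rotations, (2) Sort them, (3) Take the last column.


Rotations (sorted):
  0: $cacea -> last char: a
  1: a$cace -> last char: e
  2: acea$c -> last char: c
  3: cacea$ -> last char: $
  4: cea$ca -> last char: a
  5: ea$cac -> last char: c


BWT = aec$ac


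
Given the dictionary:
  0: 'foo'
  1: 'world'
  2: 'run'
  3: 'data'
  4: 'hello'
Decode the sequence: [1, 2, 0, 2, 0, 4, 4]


Look up each index in the dictionary:
  1 -> 'world'
  2 -> 'run'
  0 -> 'foo'
  2 -> 'run'
  0 -> 'foo'
  4 -> 'hello'
  4 -> 'hello'

Decoded: "world run foo run foo hello hello"


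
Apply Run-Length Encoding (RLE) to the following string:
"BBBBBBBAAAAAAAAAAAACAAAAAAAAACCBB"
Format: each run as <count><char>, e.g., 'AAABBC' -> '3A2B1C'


Scanning runs left to right:
  i=0: run of 'B' x 7 -> '7B'
  i=7: run of 'A' x 12 -> '12A'
  i=19: run of 'C' x 1 -> '1C'
  i=20: run of 'A' x 9 -> '9A'
  i=29: run of 'C' x 2 -> '2C'
  i=31: run of 'B' x 2 -> '2B'

RLE = 7B12A1C9A2C2B


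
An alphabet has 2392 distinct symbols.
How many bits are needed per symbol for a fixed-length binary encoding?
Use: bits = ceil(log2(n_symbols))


log2(2392) = 11.224
Bracket: 2^11 = 2048 < 2392 <= 2^12 = 4096
So ceil(log2(2392)) = 12

bits = ceil(log2(2392)) = ceil(11.224) = 12 bits


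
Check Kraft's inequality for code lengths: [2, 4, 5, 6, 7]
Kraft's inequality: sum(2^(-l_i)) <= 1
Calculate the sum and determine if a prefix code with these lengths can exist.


Sum = 2^(-2) + 2^(-4) + 2^(-5) + 2^(-6) + 2^(-7)
    = 0.25 + 0.0625 + 0.03125 + 0.015625 + 0.0078125
    = 47/128 = 0.3671875
Since 0.3671875 <= 1, Kraft's inequality IS satisfied.
A prefix code with these lengths CAN exist.

Kraft sum = 0.3671875. Satisfied.


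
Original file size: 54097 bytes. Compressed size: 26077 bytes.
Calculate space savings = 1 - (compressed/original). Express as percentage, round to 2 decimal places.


ratio = compressed/original = 26077/54097 = 0.482042
savings = 1 - ratio = 1 - 0.482042 = 0.517958
as a percentage: 0.517958 * 100 = 51.8%

Space savings = 1 - 26077/54097 = 51.8%


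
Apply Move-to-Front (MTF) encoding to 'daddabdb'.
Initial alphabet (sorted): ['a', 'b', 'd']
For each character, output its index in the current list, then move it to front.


MTF encoding:
'd': index 2 in ['a', 'b', 'd'] -> ['d', 'a', 'b']
'a': index 1 in ['d', 'a', 'b'] -> ['a', 'd', 'b']
'd': index 1 in ['a', 'd', 'b'] -> ['d', 'a', 'b']
'd': index 0 in ['d', 'a', 'b'] -> ['d', 'a', 'b']
'a': index 1 in ['d', 'a', 'b'] -> ['a', 'd', 'b']
'b': index 2 in ['a', 'd', 'b'] -> ['b', 'a', 'd']
'd': index 2 in ['b', 'a', 'd'] -> ['d', 'b', 'a']
'b': index 1 in ['d', 'b', 'a'] -> ['b', 'd', 'a']


Output: [2, 1, 1, 0, 1, 2, 2, 1]


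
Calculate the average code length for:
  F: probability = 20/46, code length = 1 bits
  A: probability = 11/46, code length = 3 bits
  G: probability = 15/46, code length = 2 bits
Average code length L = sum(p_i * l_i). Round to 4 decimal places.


Weighted contributions p_i * l_i:
  F: (20/46) * 1 = 20/46
  A: (11/46) * 3 = 33/46
  G: (15/46) * 2 = 30/46
Sum = (20 + 33 + 30)/46 = 83/46

L = 83/46 = 1.8043 bits/symbol


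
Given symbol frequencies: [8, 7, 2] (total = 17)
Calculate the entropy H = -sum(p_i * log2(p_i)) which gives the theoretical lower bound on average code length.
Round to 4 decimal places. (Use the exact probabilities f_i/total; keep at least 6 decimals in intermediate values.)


Per-symbol terms -p_i * log2(p_i) with p_i = f_i/17:
  p = 8/17 = 0.470588: log2(p) = -1.087463, -p*log2(p) = 0.511747
  p = 7/17 = 0.411765: log2(p) = -1.280108, -p*log2(p) = 0.527103
  p = 2/17 = 0.117647: log2(p) = -3.087463, -p*log2(p) = 0.363231
H = 0.511747 + 0.527103 + 0.363231 = 1.402081

H = 1.4021 bits/symbol


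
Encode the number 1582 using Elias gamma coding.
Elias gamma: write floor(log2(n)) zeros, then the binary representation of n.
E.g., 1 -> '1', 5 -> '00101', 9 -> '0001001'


num_bits = floor(log2(1582)) + 1 = 11
leading_zeros = num_bits - 1 = 10
binary(1582) = 11000101110

Elias gamma(1582) = '0000000000' + '11000101110' = 000000000011000101110 (21 bits)


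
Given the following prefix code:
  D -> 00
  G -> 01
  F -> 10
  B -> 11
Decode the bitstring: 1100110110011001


Decoding step by step:
Bits 11 -> B
Bits 00 -> D
Bits 11 -> B
Bits 01 -> G
Bits 10 -> F
Bits 01 -> G
Bits 10 -> F
Bits 01 -> G


Decoded message: BDBGFGFG


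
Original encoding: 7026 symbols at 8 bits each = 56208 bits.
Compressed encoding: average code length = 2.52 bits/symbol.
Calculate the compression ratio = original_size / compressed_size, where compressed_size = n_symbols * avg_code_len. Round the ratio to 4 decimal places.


original_size = n_symbols * orig_bits = 7026 * 8 = 56208 bits
compressed_size = n_symbols * avg_code_len = 7026 * 2.52 = 17705.52 bits
ratio = original_size / compressed_size = 56208 / 17705.52 = 3.1746

Compression ratio = 3.1746


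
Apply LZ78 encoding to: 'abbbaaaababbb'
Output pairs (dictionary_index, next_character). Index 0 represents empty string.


LZ78 encoding steps:
Dictionary: {0: ''}
Step 1: w='' (idx 0), next='a' -> output (0, 'a'), add 'a' as idx 1
Step 2: w='' (idx 0), next='b' -> output (0, 'b'), add 'b' as idx 2
Step 3: w='b' (idx 2), next='b' -> output (2, 'b'), add 'bb' as idx 3
Step 4: w='a' (idx 1), next='a' -> output (1, 'a'), add 'aa' as idx 4
Step 5: w='aa' (idx 4), next='b' -> output (4, 'b'), add 'aab' as idx 5
Step 6: w='a' (idx 1), next='b' -> output (1, 'b'), add 'ab' as idx 6
Step 7: w='bb' (idx 3), end of input -> output (3, '')


Encoded: [(0, 'a'), (0, 'b'), (2, 'b'), (1, 'a'), (4, 'b'), (1, 'b'), (3, '')]


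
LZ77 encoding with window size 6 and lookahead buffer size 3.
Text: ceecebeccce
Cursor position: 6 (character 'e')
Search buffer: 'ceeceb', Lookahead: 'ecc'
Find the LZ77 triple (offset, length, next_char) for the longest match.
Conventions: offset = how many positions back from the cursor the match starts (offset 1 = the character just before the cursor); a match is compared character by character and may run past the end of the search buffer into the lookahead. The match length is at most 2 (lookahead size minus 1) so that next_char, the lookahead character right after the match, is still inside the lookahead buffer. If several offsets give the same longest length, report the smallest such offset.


Try each offset into the search buffer:
  offset=1 (pos 5, char 'b'): match length 0
  offset=2 (pos 4, char 'e'): match length 1
  offset=3 (pos 3, char 'c'): match length 0
  offset=4 (pos 2, char 'e'): match length 2
  offset=5 (pos 1, char 'e'): match length 1
  offset=6 (pos 0, char 'c'): match length 0
Longest match has length 2 at offset 4.
next_char = character at position 6 + 2 = 8 -> 'c'

Best match: offset=4, length=2 (matching 'ec' starting at position 2)
LZ77 triple: (4, 2, 'c')


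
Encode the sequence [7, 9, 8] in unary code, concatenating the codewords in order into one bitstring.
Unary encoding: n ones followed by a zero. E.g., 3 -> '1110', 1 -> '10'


Encode each number as n ones followed by a terminating 0:
  7 -> 11111110 (8 bits)
  9 -> 1111111110 (10 bits)
  8 -> 111111110 (9 bits)
Total length = 8 + 10 + 9 = 27 bits.

Unary([7, 9, 8]) = 111111101111111110111111110 (27 bits)


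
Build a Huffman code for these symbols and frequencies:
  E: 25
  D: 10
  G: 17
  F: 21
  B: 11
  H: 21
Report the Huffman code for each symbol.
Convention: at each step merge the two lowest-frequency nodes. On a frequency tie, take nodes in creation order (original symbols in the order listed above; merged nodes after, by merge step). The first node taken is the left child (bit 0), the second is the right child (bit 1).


Huffman tree construction:
Step 1: Merge D(10) + B(11) = 21
Step 2: Merge G(17) + F(21) = 38
Step 3: Merge H(21) + (D+B)(21) = 42
Step 4: Merge E(25) + (G+F)(38) = 63
Step 5: Merge (H+(D+B))(42) + (E+(G+F))(63) = 105
Read each symbol's code off the tree from the root (left child = 0, right child = 1).

Codes:
  E: 10 (length 2)
  D: 010 (length 3)
  G: 110 (length 3)
  F: 111 (length 3)
  B: 011 (length 3)
  H: 00 (length 2)
Average code length: 269/105 = 2.5619 bits/symbol


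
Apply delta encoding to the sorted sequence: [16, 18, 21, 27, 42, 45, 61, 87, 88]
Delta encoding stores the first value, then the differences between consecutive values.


First value: 16
Deltas:
  18 - 16 = 2
  21 - 18 = 3
  27 - 21 = 6
  42 - 27 = 15
  45 - 42 = 3
  61 - 45 = 16
  87 - 61 = 26
  88 - 87 = 1


Delta encoded: [16, 2, 3, 6, 15, 3, 16, 26, 1]


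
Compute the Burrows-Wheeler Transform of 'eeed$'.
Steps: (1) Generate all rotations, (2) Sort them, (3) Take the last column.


Rotations (sorted):
  0: $eeed -> last char: d
  1: d$eee -> last char: e
  2: ed$ee -> last char: e
  3: eed$e -> last char: e
  4: eeed$ -> last char: $


BWT = deee$


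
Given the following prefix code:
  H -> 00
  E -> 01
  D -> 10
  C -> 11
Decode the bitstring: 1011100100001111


Decoding step by step:
Bits 10 -> D
Bits 11 -> C
Bits 10 -> D
Bits 01 -> E
Bits 00 -> H
Bits 00 -> H
Bits 11 -> C
Bits 11 -> C


Decoded message: DCDEHHCC


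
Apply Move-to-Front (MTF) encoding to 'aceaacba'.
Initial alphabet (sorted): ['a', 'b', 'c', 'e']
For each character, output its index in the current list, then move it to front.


MTF encoding:
'a': index 0 in ['a', 'b', 'c', 'e'] -> ['a', 'b', 'c', 'e']
'c': index 2 in ['a', 'b', 'c', 'e'] -> ['c', 'a', 'b', 'e']
'e': index 3 in ['c', 'a', 'b', 'e'] -> ['e', 'c', 'a', 'b']
'a': index 2 in ['e', 'c', 'a', 'b'] -> ['a', 'e', 'c', 'b']
'a': index 0 in ['a', 'e', 'c', 'b'] -> ['a', 'e', 'c', 'b']
'c': index 2 in ['a', 'e', 'c', 'b'] -> ['c', 'a', 'e', 'b']
'b': index 3 in ['c', 'a', 'e', 'b'] -> ['b', 'c', 'a', 'e']
'a': index 2 in ['b', 'c', 'a', 'e'] -> ['a', 'b', 'c', 'e']


Output: [0, 2, 3, 2, 0, 2, 3, 2]


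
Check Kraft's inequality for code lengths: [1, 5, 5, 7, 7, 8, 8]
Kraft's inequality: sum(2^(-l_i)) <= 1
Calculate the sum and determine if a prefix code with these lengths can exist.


Sum = 2^(-1) + 2^(-5) + 2^(-5) + 2^(-7) + 2^(-7) + 2^(-8) + 2^(-8)
    = 0.5 + 0.03125 + 0.03125 + 0.0078125 + 0.0078125 + 0.00390625 + 0.00390625
    = 150/256 = 0.5859375
Since 0.5859375 <= 1, Kraft's inequality IS satisfied.
A prefix code with these lengths CAN exist.

Kraft sum = 0.5859375. Satisfied.


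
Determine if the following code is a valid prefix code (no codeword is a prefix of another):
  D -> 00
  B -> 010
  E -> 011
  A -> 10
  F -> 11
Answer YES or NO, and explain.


Checking each pair (does one codeword prefix another?):
  D='00' vs B='010': no prefix
  D='00' vs E='011': no prefix
  D='00' vs A='10': no prefix
  D='00' vs F='11': no prefix
  B='010' vs D='00': no prefix
  B='010' vs E='011': no prefix
  B='010' vs A='10': no prefix
  B='010' vs F='11': no prefix
  E='011' vs D='00': no prefix
  E='011' vs B='010': no prefix
  E='011' vs A='10': no prefix
  E='011' vs F='11': no prefix
  A='10' vs D='00': no prefix
  A='10' vs B='010': no prefix
  A='10' vs E='011': no prefix
  A='10' vs F='11': no prefix
  F='11' vs D='00': no prefix
  F='11' vs B='010': no prefix
  F='11' vs E='011': no prefix
  F='11' vs A='10': no prefix
No violation found over all pairs.

YES -- this is a valid prefix code. No codeword is a prefix of any other codeword.


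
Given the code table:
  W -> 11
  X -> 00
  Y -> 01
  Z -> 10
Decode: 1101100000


Decoding:
11 -> W
01 -> Y
10 -> Z
00 -> X
00 -> X


Result: WYZXX


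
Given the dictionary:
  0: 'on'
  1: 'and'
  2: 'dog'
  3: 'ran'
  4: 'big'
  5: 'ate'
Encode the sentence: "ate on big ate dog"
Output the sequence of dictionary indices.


Look up each word in the dictionary:
  'ate' -> 5
  'on' -> 0
  'big' -> 4
  'ate' -> 5
  'dog' -> 2

Encoded: [5, 0, 4, 5, 2]


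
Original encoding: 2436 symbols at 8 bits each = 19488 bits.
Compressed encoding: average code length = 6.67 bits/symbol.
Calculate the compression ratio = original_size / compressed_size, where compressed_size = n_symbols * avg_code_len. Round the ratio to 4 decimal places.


original_size = n_symbols * orig_bits = 2436 * 8 = 19488 bits
compressed_size = n_symbols * avg_code_len = 2436 * 6.67 = 16248.12 bits
ratio = original_size / compressed_size = 19488 / 16248.12 = 1.1994

Compression ratio = 1.1994


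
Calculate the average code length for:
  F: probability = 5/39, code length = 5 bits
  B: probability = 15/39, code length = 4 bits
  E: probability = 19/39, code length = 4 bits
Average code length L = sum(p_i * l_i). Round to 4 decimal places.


Weighted contributions p_i * l_i:
  F: (5/39) * 5 = 25/39
  B: (15/39) * 4 = 60/39
  E: (19/39) * 4 = 76/39
Sum = (25 + 60 + 76)/39 = 161/39

L = 161/39 = 4.1282 bits/symbol


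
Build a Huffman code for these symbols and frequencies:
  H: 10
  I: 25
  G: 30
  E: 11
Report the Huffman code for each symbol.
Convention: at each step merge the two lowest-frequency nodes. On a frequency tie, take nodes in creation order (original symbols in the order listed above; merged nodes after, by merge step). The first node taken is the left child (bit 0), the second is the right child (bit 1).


Huffman tree construction:
Step 1: Merge H(10) + E(11) = 21
Step 2: Merge (H+E)(21) + I(25) = 46
Step 3: Merge G(30) + ((H+E)+I)(46) = 76
Read each symbol's code off the tree from the root (left child = 0, right child = 1).

Codes:
  H: 100 (length 3)
  I: 11 (length 2)
  G: 0 (length 1)
  E: 101 (length 3)
Average code length: 143/76 = 1.8816 bits/symbol


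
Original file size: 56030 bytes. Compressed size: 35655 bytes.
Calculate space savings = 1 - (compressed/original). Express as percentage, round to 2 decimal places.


ratio = compressed/original = 35655/56030 = 0.636356
savings = 1 - ratio = 1 - 0.636356 = 0.363644
as a percentage: 0.363644 * 100 = 36.36%

Space savings = 1 - 35655/56030 = 36.36%


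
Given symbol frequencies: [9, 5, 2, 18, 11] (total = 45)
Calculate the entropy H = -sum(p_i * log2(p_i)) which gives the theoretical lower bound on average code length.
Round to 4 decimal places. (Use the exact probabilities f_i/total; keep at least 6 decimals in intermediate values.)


Per-symbol terms -p_i * log2(p_i) with p_i = f_i/45:
  p = 9/45 = 0.200000: log2(p) = -2.321928, -p*log2(p) = 0.464386
  p = 5/45 = 0.111111: log2(p) = -3.169925, -p*log2(p) = 0.352214
  p = 2/45 = 0.044444: log2(p) = -4.491853, -p*log2(p) = 0.199638
  p = 18/45 = 0.400000: log2(p) = -1.321928, -p*log2(p) = 0.528771
  p = 11/45 = 0.244444: log2(p) = -2.032421, -p*log2(p) = 0.496814
H = 0.464386 + 0.352214 + 0.199638 + 0.528771 + 0.496814 = 2.041823

H = 2.0418 bits/symbol


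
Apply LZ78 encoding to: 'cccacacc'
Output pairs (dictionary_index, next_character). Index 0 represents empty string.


LZ78 encoding steps:
Dictionary: {0: ''}
Step 1: w='' (idx 0), next='c' -> output (0, 'c'), add 'c' as idx 1
Step 2: w='c' (idx 1), next='c' -> output (1, 'c'), add 'cc' as idx 2
Step 3: w='' (idx 0), next='a' -> output (0, 'a'), add 'a' as idx 3
Step 4: w='c' (idx 1), next='a' -> output (1, 'a'), add 'ca' as idx 4
Step 5: w='cc' (idx 2), end of input -> output (2, '')


Encoded: [(0, 'c'), (1, 'c'), (0, 'a'), (1, 'a'), (2, '')]


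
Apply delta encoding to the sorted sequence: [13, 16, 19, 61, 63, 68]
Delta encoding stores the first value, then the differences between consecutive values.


First value: 13
Deltas:
  16 - 13 = 3
  19 - 16 = 3
  61 - 19 = 42
  63 - 61 = 2
  68 - 63 = 5


Delta encoded: [13, 3, 3, 42, 2, 5]


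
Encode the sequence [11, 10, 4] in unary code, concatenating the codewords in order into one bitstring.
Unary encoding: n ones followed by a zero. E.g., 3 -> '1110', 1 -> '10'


Encode each number as n ones followed by a terminating 0:
  11 -> 111111111110 (12 bits)
  10 -> 11111111110 (11 bits)
  4 -> 11110 (5 bits)
Total length = 12 + 11 + 5 = 28 bits.

Unary([11, 10, 4]) = 1111111111101111111111011110 (28 bits)


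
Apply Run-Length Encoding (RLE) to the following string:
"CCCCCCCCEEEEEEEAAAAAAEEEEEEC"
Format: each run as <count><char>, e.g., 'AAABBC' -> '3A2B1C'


Scanning runs left to right:
  i=0: run of 'C' x 8 -> '8C'
  i=8: run of 'E' x 7 -> '7E'
  i=15: run of 'A' x 6 -> '6A'
  i=21: run of 'E' x 6 -> '6E'
  i=27: run of 'C' x 1 -> '1C'

RLE = 8C7E6A6E1C


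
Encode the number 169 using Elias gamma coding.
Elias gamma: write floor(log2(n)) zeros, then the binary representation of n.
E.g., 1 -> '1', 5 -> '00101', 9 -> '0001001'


num_bits = floor(log2(169)) + 1 = 8
leading_zeros = num_bits - 1 = 7
binary(169) = 10101001

Elias gamma(169) = '0000000' + '10101001' = 000000010101001 (15 bits)


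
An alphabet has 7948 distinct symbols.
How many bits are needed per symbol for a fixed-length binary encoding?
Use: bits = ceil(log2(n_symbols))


log2(7948) = 12.9564
Bracket: 2^12 = 4096 < 7948 <= 2^13 = 8192
So ceil(log2(7948)) = 13

bits = ceil(log2(7948)) = ceil(12.9564) = 13 bits


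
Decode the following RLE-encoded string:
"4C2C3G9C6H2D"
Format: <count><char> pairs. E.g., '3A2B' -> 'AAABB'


Expanding each <count><char> pair:
  4C -> 'CCCC'
  2C -> 'CC'
  3G -> 'GGG'
  9C -> 'CCCCCCCCC'
  6H -> 'HHHHHH'
  2D -> 'DD'

Decoded = CCCCCCGGGCCCCCCCCCHHHHHHDD


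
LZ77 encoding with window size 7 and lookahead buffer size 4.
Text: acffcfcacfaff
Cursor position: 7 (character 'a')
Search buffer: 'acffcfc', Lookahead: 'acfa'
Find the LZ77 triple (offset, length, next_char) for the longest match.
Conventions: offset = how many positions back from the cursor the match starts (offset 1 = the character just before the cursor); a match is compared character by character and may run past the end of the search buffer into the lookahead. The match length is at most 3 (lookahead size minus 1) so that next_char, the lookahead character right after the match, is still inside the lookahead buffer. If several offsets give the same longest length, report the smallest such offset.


Try each offset into the search buffer:
  offset=1 (pos 6, char 'c'): match length 0
  offset=2 (pos 5, char 'f'): match length 0
  offset=3 (pos 4, char 'c'): match length 0
  offset=4 (pos 3, char 'f'): match length 0
  offset=5 (pos 2, char 'f'): match length 0
  offset=6 (pos 1, char 'c'): match length 0
  offset=7 (pos 0, char 'a'): match length 3
Longest match has length 3 at offset 7.
next_char = character at position 7 + 3 = 10 -> 'a'

Best match: offset=7, length=3 (matching 'acf' starting at position 0)
LZ77 triple: (7, 3, 'a')


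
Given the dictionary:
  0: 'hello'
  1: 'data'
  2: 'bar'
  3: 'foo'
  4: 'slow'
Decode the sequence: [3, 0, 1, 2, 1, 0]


Look up each index in the dictionary:
  3 -> 'foo'
  0 -> 'hello'
  1 -> 'data'
  2 -> 'bar'
  1 -> 'data'
  0 -> 'hello'

Decoded: "foo hello data bar data hello"


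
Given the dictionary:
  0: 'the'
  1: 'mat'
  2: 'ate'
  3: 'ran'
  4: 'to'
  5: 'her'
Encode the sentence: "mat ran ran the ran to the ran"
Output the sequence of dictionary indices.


Look up each word in the dictionary:
  'mat' -> 1
  'ran' -> 3
  'ran' -> 3
  'the' -> 0
  'ran' -> 3
  'to' -> 4
  'the' -> 0
  'ran' -> 3

Encoded: [1, 3, 3, 0, 3, 4, 0, 3]


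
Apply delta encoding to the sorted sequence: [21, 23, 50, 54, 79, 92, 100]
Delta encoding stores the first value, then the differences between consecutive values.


First value: 21
Deltas:
  23 - 21 = 2
  50 - 23 = 27
  54 - 50 = 4
  79 - 54 = 25
  92 - 79 = 13
  100 - 92 = 8


Delta encoded: [21, 2, 27, 4, 25, 13, 8]


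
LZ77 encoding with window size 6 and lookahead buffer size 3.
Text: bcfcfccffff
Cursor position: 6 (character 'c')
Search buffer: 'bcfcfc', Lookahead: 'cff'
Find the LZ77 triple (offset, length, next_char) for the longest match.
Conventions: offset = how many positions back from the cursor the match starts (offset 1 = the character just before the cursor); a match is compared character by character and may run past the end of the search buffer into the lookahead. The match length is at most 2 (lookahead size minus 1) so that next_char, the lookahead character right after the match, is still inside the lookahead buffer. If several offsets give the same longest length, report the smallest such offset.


Try each offset into the search buffer:
  offset=1 (pos 5, char 'c'): match length 1
  offset=2 (pos 4, char 'f'): match length 0
  offset=3 (pos 3, char 'c'): match length 2
  offset=4 (pos 2, char 'f'): match length 0
  offset=5 (pos 1, char 'c'): match length 2
  offset=6 (pos 0, char 'b'): match length 0
Longest match has length 2, found at offsets 3, 5; take the smallest, offset 3.
next_char = character at position 6 + 2 = 8 -> 'f'

Best match: offset=3, length=2 (matching 'cf' starting at position 3)
LZ77 triple: (3, 2, 'f')
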